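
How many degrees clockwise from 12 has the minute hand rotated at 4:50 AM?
The minute hand moves 6 degrees per minute.
At 4:50: 50 x 6 = 300 degrees

Final answer: 300 degrees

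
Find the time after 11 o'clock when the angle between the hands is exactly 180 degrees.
For hands to be 180 degrees apart: |30H - 5.5t| = 180
With H = 11: t = (30 x 11 + 180)/5.5 = 92.73 or t = (30 x 11 - 180)/5.5 = 27.27
First valid solution (0 < t < 60): t = 27.27 minutes
The hands are opposite at 27.27 minutes past 11:00.

Final answer: 27.27 minutes past 11:00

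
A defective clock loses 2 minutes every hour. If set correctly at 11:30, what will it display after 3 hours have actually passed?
For every 60 true minutes, the faulty clock advances 60 - 2 = 58 minutes.
True elapsed: 3 hours = 180 minutes.
Faulty clock advances: 180 x 58/60 = 174 minutes (drift: 6 minutes behind).
Shown time: 11:30 + 174 minutes = 2:24.

Final answer: 2:24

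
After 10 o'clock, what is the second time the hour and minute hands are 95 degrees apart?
At t minutes past 10:00, the hour hand is at 30 x 10 + 0.5t degrees and the minute hand is at 6t degrees.
The smaller angle between them is 95 degrees when |30H - 5.5t| = 95 or |30H - 5.5t| = 265.
With H = 10, solve 30 x 10 - 5.5t = +/- target for each target:
  t = (30 x 10 - 95) / 5.5 = 37.27
  t = (30 x 10 + 95) / 5.5 = 71.82 (outside (0, 60))
  t = (30 x 10 - 265) / 5.5 = 6.36
  t = (30 x 10 + 265) / 5.5 = 102.73 (outside (0, 60))
Valid solutions in (0, 60): {6.36, 37.27} minutes.
The second occurrence is t = 37.27 minutes.
The hands form a 95-degree angle at 37.27 minutes past 10:00.

Final answer: 37.27 minutes past 10:00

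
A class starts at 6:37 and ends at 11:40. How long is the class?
From 6:37 to 11:40:
(11 x 60 + 40) - (6 x 60 + 37) = 700 - 397 = 303 minutes
= 5 hours and 3 minutes

Final answer: 5 hours and 3 minutes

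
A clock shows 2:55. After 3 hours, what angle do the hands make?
First find the time 3 hours after 2:55.
Total minutes: 2 x 60 + 55 + 3 x 60 + 0 = 355.
355 mod 720 = 355 minutes = 5:55.
Now compute the angle at 5:55:
Hour hand: 5 x 30 + 55 x 0.5 = 177.5 degrees
Minute hand: 55 x 6 = 330 degrees
Difference: |177.5 - 330| = 152.5 degrees
The angle is 152.5 degrees

Final answer: 152.5 degrees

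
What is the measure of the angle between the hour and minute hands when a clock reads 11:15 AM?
Hour hand position: 11 x 30 + 15 x 0.5 = 337.5 degrees
Minute hand position: 15 x 6 = 90 degrees
Difference: |337.5 - 90| = 247.5 degrees
Since 247.5 > 180, the smaller angle is 360 - 247.5 = 112.5 degrees

Final answer: 112.5 degrees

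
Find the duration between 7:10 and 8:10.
From 7:10 to 8:10:
(8 x 60 + 10) - (7 x 60 + 10) = 490 - 430 = 60 minutes
= 1 hour

Final answer: 1 hour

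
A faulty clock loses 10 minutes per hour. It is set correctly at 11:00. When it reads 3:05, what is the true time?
For every 60 true minutes, the faulty clock advances 50 minutes, so 1 faulty-clock minute corresponds to 60/50 true minutes.
From 11:00 to 3:05 on the faulty dial is 245 minutes.
True elapsed: 245 x 60/50 = 294 minutes = 4 hours and 54 minutes.
True time: 11:00 + 4 hours and 54 minutes = 3:54.

Final answer: 3:54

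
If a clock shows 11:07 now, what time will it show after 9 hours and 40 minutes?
Starting time: 11:07
Adding 40 minutes to 7 minutes: 7 + 40 = 47 minutes
Adding 9 hours: 11 + 9 = 20 - 12 = 8
Final time: 8:47

Final answer: 8:47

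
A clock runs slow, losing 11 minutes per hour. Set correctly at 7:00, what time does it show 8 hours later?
For every 60 true minutes, the faulty clock advances 60 - 11 = 49 minutes.
True elapsed: 8 hours = 480 minutes.
Faulty clock advances: 480 x 49/60 = 392 minutes (drift: 88 minutes behind).
Shown time: 7:00 + 392 minutes = 1:32.

Final answer: 1:32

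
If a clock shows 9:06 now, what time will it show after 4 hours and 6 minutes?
Starting time: 9:06
Adding 6 minutes to 6 minutes: 6 + 6 = 12 minutes
Adding 4 hours: 9 + 4 = 13 - 12 = 1
Final time: 1:12

Final answer: 1:12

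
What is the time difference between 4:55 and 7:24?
From 4:55 to 7:24:
(7 x 60 + 24) - (4 x 60 + 55) = 444 - 295 = 149 minutes
= 2 hours and 29 minutes

Final answer: 2 hours and 29 minutes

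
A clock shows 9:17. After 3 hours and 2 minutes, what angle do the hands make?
First find the time 3 hours and 2 minutes after 9:17.
Total minutes: 9 x 60 + 17 + 3 x 60 + 2 = 739.
739 mod 720 = 19 minutes = 12:19.
Now compute the angle at 12:19:
Hour hand: 0 x 30 + 19 x 0.5 = 9.5 degrees
Minute hand: 19 x 6 = 114 degrees
Difference: |9.5 - 114| = 104.5 degrees
The angle is 104.5 degrees

Final answer: 104.5 degrees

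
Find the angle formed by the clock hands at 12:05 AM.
Hour hand position: 0 x 30 + 5 x 0.5 = 2.5 degrees
Minute hand position: 5 x 6 = 30 degrees
Difference: |2.5 - 30| = 27.5 degrees
The angle between the hands is 27.5 degrees

Final answer: 27.5 degrees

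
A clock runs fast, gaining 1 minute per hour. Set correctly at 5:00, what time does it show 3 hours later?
For every 60 true minutes, the faulty clock advances 60 + 1 = 61 minutes.
True elapsed: 3 hours = 180 minutes.
Faulty clock advances: 180 x 61/60 = 183 minutes (drift: 3 minutes ahead).
Shown time: 5:00 + 183 minutes = 8:03.

Final answer: 8:03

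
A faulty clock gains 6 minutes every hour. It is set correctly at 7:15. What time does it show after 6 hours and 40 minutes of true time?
For every 60 true minutes, the faulty clock advances 60 + 6 = 66 minutes.
True elapsed: 6 hours and 40 minutes = 400 minutes.
Faulty clock advances: 400 x 66/60 = 440 minutes (drift: 40 minutes ahead).
Shown time: 7:15 + 440 minutes = 2:35.

Final answer: 2:35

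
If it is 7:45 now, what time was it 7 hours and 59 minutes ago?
Starting time: 7:45 = 465 total minutes past 12:00
Subtracting: 7 hours and 59 minutes = 479 minutes
465 - 479 = -14 (negative, add 12 hours = 720) = 706 minutes
= 11 hours and 46 minutes past 12:00 = 11:46

Final answer: 11:46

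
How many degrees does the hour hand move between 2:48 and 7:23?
The hour hand moves 0.5 degrees per minute.
Time elapsed: 7:23 - 2:48 = 275 minutes
Angular displacement: 275 x 0.5 = 137.5 degrees

Final answer: 137.5 degrees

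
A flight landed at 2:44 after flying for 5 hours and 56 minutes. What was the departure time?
Starting time: 2:44 = 164 total minutes past 12:00
Subtracting: 5 hours and 56 minutes = 356 minutes
164 - 356 = -192 (negative, add 12 hours = 720) = 528 minutes
= 8 hours and 48 minutes past 12:00 = 8:48

Final answer: 8:48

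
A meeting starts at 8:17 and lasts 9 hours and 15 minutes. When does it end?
Starting time: 8:17
Adding 15 minutes to 17 minutes: 17 + 15 = 32 minutes
Adding 9 hours: 8 + 9 = 17 - 12 = 5
Final time: 5:32

Final answer: 5:32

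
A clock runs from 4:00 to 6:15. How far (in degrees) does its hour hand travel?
The hour hand moves 0.5 degrees per minute.
Time elapsed: 6:15 - 4:00 = 135 minutes
Angular displacement: 135 x 0.5 = 67.5 degrees

Final answer: 67.5 degrees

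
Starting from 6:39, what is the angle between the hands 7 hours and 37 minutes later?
First find the time 7 hours and 37 minutes after 6:39.
Total minutes: 6 x 60 + 39 + 7 x 60 + 37 = 856.
856 mod 720 = 136 minutes = 2:16.
Now compute the angle at 2:16:
Hour hand: 2 x 30 + 16 x 0.5 = 68 degrees
Minute hand: 16 x 6 = 96 degrees
Difference: |68 - 96| = 28 degrees
The angle is 28 degrees

Final answer: 28 degrees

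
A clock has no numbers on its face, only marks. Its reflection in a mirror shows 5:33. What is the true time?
Reflection across the vertical (12-6) axis maps a hand at angle A degrees to (360 - A) degrees, which sends a reading of T minutes past 12:00 to (720 - T) minutes past 12:00.
Mirror reads 5:33 = 333 minutes past 12:00.
Actual time: (720 - 333) mod 720 = 387 minutes = 6:27.

Final answer: 6:27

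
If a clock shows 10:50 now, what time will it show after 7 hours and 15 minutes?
Starting time: 10:50
Adding 15 minutes to 50 minutes: 50 + 15 = 65 minutes = 1 hour and 5 minutes
Adding 7 hours: 10 + 7 + 1 (carry) = 18 - 12 = 6
Final time: 6:05

Final answer: 6:05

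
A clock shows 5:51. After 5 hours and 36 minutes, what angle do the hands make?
First find the time 5 hours and 36 minutes after 5:51.
Total minutes: 5 x 60 + 51 + 5 x 60 + 36 = 687.
687 mod 720 = 687 minutes = 11:27.
Now compute the angle at 11:27:
Hour hand: 11 x 30 + 27 x 0.5 = 343.5 degrees
Minute hand: 27 x 6 = 162 degrees
Difference: |343.5 - 162| = 181.5 degrees
Smaller angle: 360 - 181.5 = 178.5 degrees

Final answer: 178.5 degrees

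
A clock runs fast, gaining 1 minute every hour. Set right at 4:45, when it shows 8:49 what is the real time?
For every 60 true minutes, the faulty clock advances 61 minutes, so 1 faulty-clock minute corresponds to 60/61 true minutes.
From 4:45 to 8:49 on the faulty dial is 244 minutes.
True elapsed: 244 x 60/61 = 240 minutes = 4 hours.
True time: 4:45 + 4 hours = 8:45.

Final answer: 8:45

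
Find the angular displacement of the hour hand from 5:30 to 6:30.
The hour hand moves 0.5 degrees per minute.
Time elapsed: 6:30 - 5:30 = 60 minutes
Angular displacement: 60 x 0.5 = 30 degrees

Final answer: 30 degrees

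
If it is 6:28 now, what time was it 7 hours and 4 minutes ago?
Starting time: 6:28 = 388 total minutes past 12:00
Subtracting: 7 hours and 4 minutes = 424 minutes
388 - 424 = -36 (negative, add 12 hours = 720) = 684 minutes
= 11 hours and 24 minutes past 12:00 = 11:24

Final answer: 11:24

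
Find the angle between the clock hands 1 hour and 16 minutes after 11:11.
First find the time 1 hour and 16 minutes after 11:11.
Total minutes: 11 x 60 + 11 + 1 x 60 + 16 = 747.
747 mod 720 = 27 minutes = 12:27.
Now compute the angle at 12:27:
Hour hand: 0 x 30 + 27 x 0.5 = 13.5 degrees
Minute hand: 27 x 6 = 162 degrees
Difference: |13.5 - 162| = 148.5 degrees
The angle is 148.5 degrees

Final answer: 148.5 degrees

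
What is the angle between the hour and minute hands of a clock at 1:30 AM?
Hour hand position: 1 x 30 + 30 x 0.5 = 45 degrees
Minute hand position: 30 x 6 = 180 degrees
Difference: |45 - 180| = 135 degrees
The angle between the hands is 135 degrees

Final answer: 135 degrees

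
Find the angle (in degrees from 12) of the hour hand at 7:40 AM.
The hour hand moves 30 degrees per hour and 0.5 degrees per minute.
At 7:40: (7) x 30 + 40 x 0.5 = 210 + 20 = 230 degrees

Final answer: 230 degrees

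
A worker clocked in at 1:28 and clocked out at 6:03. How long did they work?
From 1:28 to 6:03:
(6 x 60 + 3) - (1 x 60 + 28) = 363 - 88 = 275 minutes
= 4 hours and 35 minutes

Final answer: 4 hours and 35 minutes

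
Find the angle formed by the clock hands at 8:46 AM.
Hour hand position: 8 x 30 + 46 x 0.5 = 263 degrees
Minute hand position: 46 x 6 = 276 degrees
Difference: |263 - 276| = 13 degrees
The angle between the hands is 13 degrees

Final answer: 13 degrees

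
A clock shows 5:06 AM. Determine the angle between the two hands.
Hour hand position: 5 x 30 + 6 x 0.5 = 153 degrees
Minute hand position: 6 x 6 = 36 degrees
Difference: |153 - 36| = 117 degrees
The angle between the hands is 117 degrees

Final answer: 117 degrees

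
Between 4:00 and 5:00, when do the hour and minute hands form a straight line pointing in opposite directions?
For hands to be 180 degrees apart: |30H - 5.5t| = 180
With H = 4: t = (30 x 4 + 180)/5.5 = 54.55 or t = (30 x 4 - 180)/5.5 = -10.91
First valid solution (0 < t < 60): t = 54.55 minutes
The hands are opposite at 54.55 minutes past 4:00.

Final answer: 54.55 minutes past 4:00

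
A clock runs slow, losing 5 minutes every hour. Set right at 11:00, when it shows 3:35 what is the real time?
For every 60 true minutes, the faulty clock advances 55 minutes, so 1 faulty-clock minute corresponds to 60/55 true minutes.
From 11:00 to 3:35 on the faulty dial is 275 minutes.
True elapsed: 275 x 60/55 = 300 minutes = 5 hours.
True time: 11:00 + 5 hours = 4:00.

Final answer: 4:00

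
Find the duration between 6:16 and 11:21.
From 6:16 to 11:21:
(11 x 60 + 21) - (6 x 60 + 16) = 681 - 376 = 305 minutes
= 5 hours and 5 minutes

Final answer: 5 hours and 5 minutes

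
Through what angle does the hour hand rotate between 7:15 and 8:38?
The hour hand moves 0.5 degrees per minute.
Time elapsed: 8:38 - 7:15 = 83 minutes
Angular displacement: 83 x 0.5 = 41.5 degrees

Final answer: 41.5 degrees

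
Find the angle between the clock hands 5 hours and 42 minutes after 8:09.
First find the time 5 hours and 42 minutes after 8:09.
Total minutes: 8 x 60 + 9 + 5 x 60 + 42 = 831.
831 mod 720 = 111 minutes = 1:51.
Now compute the angle at 1:51:
Hour hand: 1 x 30 + 51 x 0.5 = 55.5 degrees
Minute hand: 51 x 6 = 306 degrees
Difference: |55.5 - 306| = 250.5 degrees
Smaller angle: 360 - 250.5 = 109.5 degrees

Final answer: 109.5 degrees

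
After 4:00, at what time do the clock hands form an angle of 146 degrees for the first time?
At t minutes past 4:00, the hour hand is at 30 x 4 + 0.5t degrees and the minute hand is at 6t degrees.
The smaller angle between them is 146 degrees when |30H - 5.5t| = 146 or |30H - 5.5t| = 214.
With H = 4, solve 30 x 4 - 5.5t = +/- target for each target:
  t = (30 x 4 - 146) / 5.5 = -4.73 (outside (0, 60))
  t = (30 x 4 + 146) / 5.5 = 48.36
  t = (30 x 4 - 214) / 5.5 = -17.09 (outside (0, 60))
  t = (30 x 4 + 214) / 5.5 = 60.73 (outside (0, 60))
Valid solutions in (0, 60): {48.36} minutes.
The first occurrence is t = 48.36 minutes.
The hands form a 146-degree angle at 48.36 minutes past 4:00.

Final answer: 48.36 minutes past 4:00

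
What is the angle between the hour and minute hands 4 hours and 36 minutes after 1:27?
First find the time 4 hours and 36 minutes after 1:27.
Total minutes: 1 x 60 + 27 + 4 x 60 + 36 = 363.
363 mod 720 = 363 minutes = 6:03.
Now compute the angle at 6:03:
Hour hand: 6 x 30 + 3 x 0.5 = 181.5 degrees
Minute hand: 3 x 6 = 18 degrees
Difference: |181.5 - 18| = 163.5 degrees
The angle is 163.5 degrees

Final answer: 163.5 degrees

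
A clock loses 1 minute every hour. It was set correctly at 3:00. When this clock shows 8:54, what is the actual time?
For every 60 true minutes, the faulty clock advances 59 minutes, so 1 faulty-clock minute corresponds to 60/59 true minutes.
From 3:00 to 8:54 on the faulty dial is 354 minutes.
True elapsed: 354 x 60/59 = 360 minutes = 6 hours.
True time: 3:00 + 6 hours = 9:00.

Final answer: 9:00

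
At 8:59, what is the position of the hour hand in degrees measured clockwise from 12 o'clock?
The hour hand moves 30 degrees per hour and 0.5 degrees per minute.
At 8:59: (8) x 30 + 59 x 0.5 = 240 + 29.5 = 269.5 degrees

Final answer: 269.5 degrees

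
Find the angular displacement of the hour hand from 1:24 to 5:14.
The hour hand moves 0.5 degrees per minute.
Time elapsed: 5:14 - 1:24 = 230 minutes
Angular displacement: 230 x 0.5 = 115 degrees

Final answer: 115 degrees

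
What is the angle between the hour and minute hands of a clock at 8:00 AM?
Hour hand position: 8 x 30 + 0 x 0.5 = 240 degrees
Minute hand position: 0 x 6 = 0 degrees
Difference: |240 - 0| = 240 degrees
Since 240 > 180, the smaller angle is 360 - 240 = 120 degrees

Final answer: 120 degrees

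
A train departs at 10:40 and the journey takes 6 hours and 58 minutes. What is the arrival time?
Starting time: 10:40
Adding 58 minutes to 40 minutes: 40 + 58 = 98 minutes = 1 hour and 38 minutes
Adding 6 hours: 10 + 6 + 1 (carry) = 17 - 12 = 5
Final time: 5:38

Final answer: 5:38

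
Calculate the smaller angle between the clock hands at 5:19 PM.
Hour hand position: 5 x 30 + 19 x 0.5 = 159.5 degrees
Minute hand position: 19 x 6 = 114 degrees
Difference: |159.5 - 114| = 45.5 degrees
The angle between the hands is 45.5 degrees

Final answer: 45.5 degrees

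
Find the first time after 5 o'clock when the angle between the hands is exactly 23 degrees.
At t minutes past 5:00, the hour hand is at 30 x 5 + 0.5t degrees and the minute hand is at 6t degrees.
The smaller angle between them is 23 degrees when |30H - 5.5t| = 23 or |30H - 5.5t| = 337.
With H = 5, solve 30 x 5 - 5.5t = +/- target for each target:
  t = (30 x 5 - 23) / 5.5 = 23.09
  t = (30 x 5 + 23) / 5.5 = 31.45
  t = (30 x 5 - 337) / 5.5 = -34 (outside (0, 60))
  t = (30 x 5 + 337) / 5.5 = 88.55 (outside (0, 60))
Valid solutions in (0, 60): {23.09, 31.45} minutes.
The first occurrence is t = 23.09 minutes.
The hands form a 23-degree angle at 23.09 minutes past 5:00.

Final answer: 23.09 minutes past 5:00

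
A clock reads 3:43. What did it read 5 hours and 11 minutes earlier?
Starting time: 3:43 = 223 total minutes past 12:00
Subtracting: 5 hours and 11 minutes = 311 minutes
223 - 311 = -88 (negative, add 12 hours = 720) = 632 minutes
= 10 hours and 32 minutes past 12:00 = 10:32

Final answer: 10:32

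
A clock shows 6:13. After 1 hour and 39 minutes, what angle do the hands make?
First find the time 1 hour and 39 minutes after 6:13.
Total minutes: 6 x 60 + 13 + 1 x 60 + 39 = 472.
472 mod 720 = 472 minutes = 7:52.
Now compute the angle at 7:52:
Hour hand: 7 x 30 + 52 x 0.5 = 236 degrees
Minute hand: 52 x 6 = 312 degrees
Difference: |236 - 312| = 76 degrees
The angle is 76 degrees

Final answer: 76 degrees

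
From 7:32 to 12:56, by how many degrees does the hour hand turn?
The hour hand moves 0.5 degrees per minute.
Time elapsed: 12:56 - 7:32 = 324 minutes
Angular displacement: 324 x 0.5 = 162 degrees

Final answer: 162 degrees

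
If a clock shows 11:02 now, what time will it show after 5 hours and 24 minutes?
Starting time: 11:02
Adding 24 minutes to 2 minutes: 2 + 24 = 26 minutes
Adding 5 hours: 11 + 5 = 16 - 12 = 4
Final time: 4:26

Final answer: 4:26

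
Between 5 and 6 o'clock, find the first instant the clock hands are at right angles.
At t minutes past 5:00, the hour hand is at 30 x 5 + 0.5t degrees and the minute hand is at 6t degrees.
The smaller angle between them is 90 degrees when |30H - 5.5t| = 90 or |30H - 5.5t| = 270.
With H = 5, solve 30 x 5 - 5.5t = +/- target for each target:
  t = (30 x 5 - 90) / 5.5 = 10.91
  t = (30 x 5 + 90) / 5.5 = 43.64
  t = (30 x 5 - 270) / 5.5 = -21.82 (outside (0, 60))
  t = (30 x 5 + 270) / 5.5 = 76.36 (outside (0, 60))
Valid solutions in (0, 60): {10.91, 43.64} minutes.
First occurrence: t = 10.91 minutes.
The hands are at right angles at 10.91 minutes past 5:00.

Final answer: 10.91 minutes past 5:00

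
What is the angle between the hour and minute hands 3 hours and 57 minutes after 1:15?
First find the time 3 hours and 57 minutes after 1:15.
Total minutes: 1 x 60 + 15 + 3 x 60 + 57 = 312.
312 mod 720 = 312 minutes = 5:12.
Now compute the angle at 5:12:
Hour hand: 5 x 30 + 12 x 0.5 = 156 degrees
Minute hand: 12 x 6 = 72 degrees
Difference: |156 - 72| = 84 degrees
The angle is 84 degrees

Final answer: 84 degrees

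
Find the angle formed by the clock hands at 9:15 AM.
Hour hand position: 9 x 30 + 15 x 0.5 = 277.5 degrees
Minute hand position: 15 x 6 = 90 degrees
Difference: |277.5 - 90| = 187.5 degrees
Since 187.5 > 180, the smaller angle is 360 - 187.5 = 172.5 degrees

Final answer: 172.5 degrees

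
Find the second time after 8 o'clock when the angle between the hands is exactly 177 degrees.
At t minutes past 8:00, the hour hand is at 30 x 8 + 0.5t degrees and the minute hand is at 6t degrees.
The smaller angle between them is 177 degrees when |30H - 5.5t| = 177 or |30H - 5.5t| = 183.
With H = 8, solve 30 x 8 - 5.5t = +/- target for each target:
  t = (30 x 8 - 177) / 5.5 = 11.45
  t = (30 x 8 + 177) / 5.5 = 75.82 (outside (0, 60))
  t = (30 x 8 - 183) / 5.5 = 10.36
  t = (30 x 8 + 183) / 5.5 = 76.91 (outside (0, 60))
Valid solutions in (0, 60): {10.36, 11.45} minutes.
The second occurrence is t = 11.45 minutes.
The hands form a 177-degree angle at 11.45 minutes past 8:00.

Final answer: 11.45 minutes past 8:00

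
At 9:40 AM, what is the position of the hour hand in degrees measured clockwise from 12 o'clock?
The hour hand moves 30 degrees per hour and 0.5 degrees per minute.
At 9:40: (9) x 30 + 40 x 0.5 = 270 + 20 = 290 degrees

Final answer: 290 degrees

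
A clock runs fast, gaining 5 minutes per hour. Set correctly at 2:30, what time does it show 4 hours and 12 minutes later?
For every 60 true minutes, the faulty clock advances 60 + 5 = 65 minutes.
True elapsed: 4 hours and 12 minutes = 252 minutes.
Faulty clock advances: 252 x 65/60 = 273 minutes (drift: 21 minutes ahead).
Shown time: 2:30 + 273 minutes = 7:03.

Final answer: 7:03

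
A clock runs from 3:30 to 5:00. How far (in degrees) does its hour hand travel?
The hour hand moves 0.5 degrees per minute.
Time elapsed: 5:00 - 3:30 = 90 minutes
Angular displacement: 90 x 0.5 = 45 degrees

Final answer: 45 degrees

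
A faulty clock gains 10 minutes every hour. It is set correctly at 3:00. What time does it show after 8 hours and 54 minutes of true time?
For every 60 true minutes, the faulty clock advances 60 + 10 = 70 minutes.
True elapsed: 8 hours and 54 minutes = 534 minutes.
Faulty clock advances: 534 x 70/60 = 623 minutes (drift: 89 minutes ahead).
Shown time: 3:00 + 623 minutes = 1:23.

Final answer: 1:23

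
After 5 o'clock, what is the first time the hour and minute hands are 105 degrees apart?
At t minutes past 5:00, the hour hand is at 30 x 5 + 0.5t degrees and the minute hand is at 6t degrees.
The smaller angle between them is 105 degrees when |30H - 5.5t| = 105 or |30H - 5.5t| = 255.
With H = 5, solve 30 x 5 - 5.5t = +/- target for each target:
  t = (30 x 5 - 105) / 5.5 = 8.18
  t = (30 x 5 + 105) / 5.5 = 46.36
  t = (30 x 5 - 255) / 5.5 = -19.09 (outside (0, 60))
  t = (30 x 5 + 255) / 5.5 = 73.64 (outside (0, 60))
Valid solutions in (0, 60): {8.18, 46.36} minutes.
The first occurrence is t = 8.18 minutes.
The hands form a 105-degree angle at 8.18 minutes past 5:00.

Final answer: 8.18 minutes past 5:00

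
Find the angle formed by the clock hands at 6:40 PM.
Hour hand position: 6 x 30 + 40 x 0.5 = 200 degrees
Minute hand position: 40 x 6 = 240 degrees
Difference: |200 - 240| = 40 degrees
The angle between the hands is 40 degrees

Final answer: 40 degrees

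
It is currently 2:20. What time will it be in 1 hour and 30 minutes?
Starting time: 2:20
Adding 30 minutes to 20 minutes: 20 + 30 = 50 minutes
Adding 1 hour: 2 + 1 = 3
Final time: 3:50

Final answer: 3:50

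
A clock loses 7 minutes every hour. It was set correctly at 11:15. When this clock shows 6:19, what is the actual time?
For every 60 true minutes, the faulty clock advances 53 minutes, so 1 faulty-clock minute corresponds to 60/53 true minutes.
From 11:15 to 6:19 on the faulty dial is 424 minutes.
True elapsed: 424 x 60/53 = 480 minutes = 8 hours.
True time: 11:15 + 8 hours = 7:15.

Final answer: 7:15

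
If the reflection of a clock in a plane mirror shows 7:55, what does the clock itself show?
Reflection across the vertical (12-6) axis maps a hand at angle A degrees to (360 - A) degrees, which sends a reading of T minutes past 12:00 to (720 - T) minutes past 12:00.
Mirror reads 7:55 = 475 minutes past 12:00.
Actual time: (720 - 475) mod 720 = 245 minutes = 4:05.

Final answer: 4:05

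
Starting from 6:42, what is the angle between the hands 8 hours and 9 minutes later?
First find the time 8 hours and 9 minutes after 6:42.
Total minutes: 6 x 60 + 42 + 8 x 60 + 9 = 891.
891 mod 720 = 171 minutes = 2:51.
Now compute the angle at 2:51:
Hour hand: 2 x 30 + 51 x 0.5 = 85.5 degrees
Minute hand: 51 x 6 = 306 degrees
Difference: |85.5 - 306| = 220.5 degrees
Smaller angle: 360 - 220.5 = 139.5 degrees

Final answer: 139.5 degrees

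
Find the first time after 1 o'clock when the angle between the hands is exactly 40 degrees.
At t minutes past 1:00, the hour hand is at 30 x 1 + 0.5t degrees and the minute hand is at 6t degrees.
The smaller angle between them is 40 degrees when |30H - 5.5t| = 40 or |30H - 5.5t| = 320.
With H = 1, solve 30 x 1 - 5.5t = +/- target for each target:
  t = (30 x 1 - 40) / 5.5 = -1.82 (outside (0, 60))
  t = (30 x 1 + 40) / 5.5 = 12.73
  t = (30 x 1 - 320) / 5.5 = -52.73 (outside (0, 60))
  t = (30 x 1 + 320) / 5.5 = 63.64 (outside (0, 60))
Valid solutions in (0, 60): {12.73} minutes.
The first occurrence is t = 12.73 minutes.
The hands form a 40-degree angle at 12.73 minutes past 1:00.

Final answer: 12.73 minutes past 1:00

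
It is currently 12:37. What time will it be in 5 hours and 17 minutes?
Starting time: 12:37
Adding 17 minutes to 37 minutes: 37 + 17 = 54 minutes
Adding 5 hours: 12 + 5 = 17 - 12 = 5
Final time: 5:54

Final answer: 5:54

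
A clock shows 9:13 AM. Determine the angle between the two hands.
Hour hand position: 9 x 30 + 13 x 0.5 = 276.5 degrees
Minute hand position: 13 x 6 = 78 degrees
Difference: |276.5 - 78| = 198.5 degrees
Since 198.5 > 180, the smaller angle is 360 - 198.5 = 161.5 degrees

Final answer: 161.5 degrees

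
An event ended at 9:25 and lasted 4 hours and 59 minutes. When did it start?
Starting time: 9:25 = 565 total minutes past 12:00
Subtracting: 4 hours and 59 minutes = 299 minutes
565 - 299 = 266 minutes
= 4 hours and 26 minutes past 12:00 = 4:26

Final answer: 4:26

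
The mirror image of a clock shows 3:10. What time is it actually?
Reflection across the vertical (12-6) axis maps a hand at angle A degrees to (360 - A) degrees, which sends a reading of T minutes past 12:00 to (720 - T) minutes past 12:00.
Mirror reads 3:10 = 190 minutes past 12:00.
Actual time: (720 - 190) mod 720 = 530 minutes = 8:50.

Final answer: 8:50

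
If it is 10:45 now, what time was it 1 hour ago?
Starting time: 10:45 = 645 total minutes past 12:00
Subtracting: 1 hour = 60 minutes
645 - 60 = 585 minutes
= 9 hours and 45 minutes past 12:00 = 9:45

Final answer: 9:45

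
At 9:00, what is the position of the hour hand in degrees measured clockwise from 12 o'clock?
The hour hand moves 30 degrees per hour and 0.5 degrees per minute.
At 9:00: (9) x 30 + 0 x 0.5 = 270 + 0 = 270 degrees

Final answer: 270 degrees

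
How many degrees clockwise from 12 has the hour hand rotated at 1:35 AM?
The hour hand moves 30 degrees per hour and 0.5 degrees per minute.
At 1:35: (1) x 30 + 35 x 0.5 = 30 + 17.5 = 47.5 degrees

Final answer: 47.5 degrees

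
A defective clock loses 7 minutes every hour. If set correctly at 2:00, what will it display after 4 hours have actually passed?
For every 60 true minutes, the faulty clock advances 60 - 7 = 53 minutes.
True elapsed: 4 hours = 240 minutes.
Faulty clock advances: 240 x 53/60 = 212 minutes (drift: 28 minutes behind).
Shown time: 2:00 + 212 minutes = 5:32.

Final answer: 5:32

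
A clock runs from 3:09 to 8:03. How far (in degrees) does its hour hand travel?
The hour hand moves 0.5 degrees per minute.
Time elapsed: 8:03 - 3:09 = 294 minutes
Angular displacement: 294 x 0.5 = 147 degrees

Final answer: 147 degrees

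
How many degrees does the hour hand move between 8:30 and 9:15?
The hour hand moves 0.5 degrees per minute.
Time elapsed: 9:15 - 8:30 = 45 minutes
Angular displacement: 45 x 0.5 = 22.5 degrees

Final answer: 22.5 degrees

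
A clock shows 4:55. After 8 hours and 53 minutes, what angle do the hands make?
First find the time 8 hours and 53 minutes after 4:55.
Total minutes: 4 x 60 + 55 + 8 x 60 + 53 = 828.
828 mod 720 = 108 minutes = 1:48.
Now compute the angle at 1:48:
Hour hand: 1 x 30 + 48 x 0.5 = 54 degrees
Minute hand: 48 x 6 = 288 degrees
Difference: |54 - 288| = 234 degrees
Smaller angle: 360 - 234 = 126 degrees

Final answer: 126 degrees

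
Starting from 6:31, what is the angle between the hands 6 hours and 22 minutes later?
First find the time 6 hours and 22 minutes after 6:31.
Total minutes: 6 x 60 + 31 + 6 x 60 + 22 = 773.
773 mod 720 = 53 minutes = 12:53.
Now compute the angle at 12:53:
Hour hand: 0 x 30 + 53 x 0.5 = 26.5 degrees
Minute hand: 53 x 6 = 318 degrees
Difference: |26.5 - 318| = 291.5 degrees
Smaller angle: 360 - 291.5 = 68.5 degrees

Final answer: 68.5 degrees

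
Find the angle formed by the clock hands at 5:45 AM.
Hour hand position: 5 x 30 + 45 x 0.5 = 172.5 degrees
Minute hand position: 45 x 6 = 270 degrees
Difference: |172.5 - 270| = 97.5 degrees
The angle between the hands is 97.5 degrees

Final answer: 97.5 degrees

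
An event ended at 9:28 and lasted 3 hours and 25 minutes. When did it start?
Starting time: 9:28 = 568 total minutes past 12:00
Subtracting: 3 hours and 25 minutes = 205 minutes
568 - 205 = 363 minutes
= 6 hours and 3 minutes past 12:00 = 6:03

Final answer: 6:03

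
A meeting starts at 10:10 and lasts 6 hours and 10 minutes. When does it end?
Starting time: 10:10
Adding 10 minutes to 10 minutes: 10 + 10 = 20 minutes
Adding 6 hours: 10 + 6 = 16 - 12 = 4
Final time: 4:20

Final answer: 4:20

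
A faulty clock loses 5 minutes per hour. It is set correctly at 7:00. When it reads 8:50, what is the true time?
For every 60 true minutes, the faulty clock advances 55 minutes, so 1 faulty-clock minute corresponds to 60/55 true minutes.
From 7:00 to 8:50 on the faulty dial is 110 minutes.
True elapsed: 110 x 60/55 = 120 minutes = 2 hours.
True time: 7:00 + 2 hours = 9:00.

Final answer: 9:00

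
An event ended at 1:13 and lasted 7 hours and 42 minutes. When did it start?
Starting time: 1:13 = 73 total minutes past 12:00
Subtracting: 7 hours and 42 minutes = 462 minutes
73 - 462 = -389 (negative, add 12 hours = 720) = 331 minutes
= 5 hours and 31 minutes past 12:00 = 5:31

Final answer: 5:31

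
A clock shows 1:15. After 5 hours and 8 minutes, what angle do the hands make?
First find the time 5 hours and 8 minutes after 1:15.
Total minutes: 1 x 60 + 15 + 5 x 60 + 8 = 383.
383 mod 720 = 383 minutes = 6:23.
Now compute the angle at 6:23:
Hour hand: 6 x 30 + 23 x 0.5 = 191.5 degrees
Minute hand: 23 x 6 = 138 degrees
Difference: |191.5 - 138| = 53.5 degrees
The angle is 53.5 degrees

Final answer: 53.5 degrees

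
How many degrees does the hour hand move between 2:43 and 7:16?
The hour hand moves 0.5 degrees per minute.
Time elapsed: 7:16 - 2:43 = 273 minutes
Angular displacement: 273 x 0.5 = 136.5 degrees

Final answer: 136.5 degrees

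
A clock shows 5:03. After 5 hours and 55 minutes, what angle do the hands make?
First find the time 5 hours and 55 minutes after 5:03.
Total minutes: 5 x 60 + 3 + 5 x 60 + 55 = 658.
658 mod 720 = 658 minutes = 10:58.
Now compute the angle at 10:58:
Hour hand: 10 x 30 + 58 x 0.5 = 329 degrees
Minute hand: 58 x 6 = 348 degrees
Difference: |329 - 348| = 19 degrees
The angle is 19 degrees

Final answer: 19 degrees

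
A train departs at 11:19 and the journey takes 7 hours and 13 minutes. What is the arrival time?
Starting time: 11:19
Adding 13 minutes to 19 minutes: 19 + 13 = 32 minutes
Adding 7 hours: 11 + 7 = 18 - 12 = 6
Final time: 6:32

Final answer: 6:32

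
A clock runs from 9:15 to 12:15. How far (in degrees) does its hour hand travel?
The hour hand moves 0.5 degrees per minute.
Time elapsed: 12:15 - 9:15 = 180 minutes
Angular displacement: 180 x 0.5 = 90 degrees

Final answer: 90 degrees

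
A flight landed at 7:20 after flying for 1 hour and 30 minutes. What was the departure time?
Starting time: 7:20 = 440 total minutes past 12:00
Subtracting: 1 hour and 30 minutes = 90 minutes
440 - 90 = 350 minutes
= 5 hours and 50 minutes past 12:00 = 5:50

Final answer: 5:50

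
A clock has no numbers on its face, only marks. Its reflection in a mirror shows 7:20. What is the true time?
Reflection across the vertical (12-6) axis maps a hand at angle A degrees to (360 - A) degrees, which sends a reading of T minutes past 12:00 to (720 - T) minutes past 12:00.
Mirror reads 7:20 = 440 minutes past 12:00.
Actual time: (720 - 440) mod 720 = 280 minutes = 4:40.

Final answer: 4:40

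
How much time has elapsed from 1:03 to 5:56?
From 1:03 to 5:56:
(5 x 60 + 56) - (1 x 60 + 3) = 356 - 63 = 293 minutes
= 4 hours and 53 minutes

Final answer: 4 hours and 53 minutes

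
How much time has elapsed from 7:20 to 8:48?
From 7:20 to 8:48:
(8 x 60 + 48) - (7 x 60 + 20) = 528 - 440 = 88 minutes
= 1 hour and 28 minutes

Final answer: 1 hour and 28 minutes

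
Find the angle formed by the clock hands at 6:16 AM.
Hour hand position: 6 x 30 + 16 x 0.5 = 188 degrees
Minute hand position: 16 x 6 = 96 degrees
Difference: |188 - 96| = 92 degrees
The angle between the hands is 92 degrees

Final answer: 92 degrees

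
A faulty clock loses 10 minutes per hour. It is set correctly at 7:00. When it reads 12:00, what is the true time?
For every 60 true minutes, the faulty clock advances 50 minutes, so 1 faulty-clock minute corresponds to 60/50 true minutes.
From 7:00 to 12:00 on the faulty dial is 300 minutes.
True elapsed: 300 x 60/50 = 360 minutes = 6 hours.
True time: 7:00 + 6 hours = 1:00.

Final answer: 1:00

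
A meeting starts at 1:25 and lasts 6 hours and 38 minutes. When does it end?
Starting time: 1:25
Adding 38 minutes to 25 minutes: 25 + 38 = 63 minutes = 1 hour and 3 minutes
Adding 6 hours: 1 + 6 + 1 (carry) = 8
Final time: 8:03

Final answer: 8:03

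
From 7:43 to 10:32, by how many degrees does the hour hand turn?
The hour hand moves 0.5 degrees per minute.
Time elapsed: 10:32 - 7:43 = 169 minutes
Angular displacement: 169 x 0.5 = 84.5 degrees

Final answer: 84.5 degrees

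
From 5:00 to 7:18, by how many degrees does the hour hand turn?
The hour hand moves 0.5 degrees per minute.
Time elapsed: 7:18 - 5:00 = 138 minutes
Angular displacement: 138 x 0.5 = 69 degrees

Final answer: 69 degrees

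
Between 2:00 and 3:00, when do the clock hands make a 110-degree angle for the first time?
At t minutes past 2:00, the hour hand is at 30 x 2 + 0.5t degrees and the minute hand is at 6t degrees.
The smaller angle between them is 110 degrees when |30H - 5.5t| = 110 or |30H - 5.5t| = 250.
With H = 2, solve 30 x 2 - 5.5t = +/- target for each target:
  t = (30 x 2 - 110) / 5.5 = -9.09 (outside (0, 60))
  t = (30 x 2 + 110) / 5.5 = 30.91
  t = (30 x 2 - 250) / 5.5 = -34.55 (outside (0, 60))
  t = (30 x 2 + 250) / 5.5 = 56.36
Valid solutions in (0, 60): {30.91, 56.36} minutes.
The first occurrence is t = 30.91 minutes.
The hands form a 110-degree angle at 30.91 minutes past 2:00.

Final answer: 30.91 minutes past 2:00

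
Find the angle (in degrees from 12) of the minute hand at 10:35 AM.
The minute hand moves 6 degrees per minute.
At 10:35: 35 x 6 = 210 degrees

Final answer: 210 degrees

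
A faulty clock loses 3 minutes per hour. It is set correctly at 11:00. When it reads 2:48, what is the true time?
For every 60 true minutes, the faulty clock advances 57 minutes, so 1 faulty-clock minute corresponds to 60/57 true minutes.
From 11:00 to 2:48 on the faulty dial is 228 minutes.
True elapsed: 228 x 60/57 = 240 minutes = 4 hours.
True time: 11:00 + 4 hours = 3:00.

Final answer: 3:00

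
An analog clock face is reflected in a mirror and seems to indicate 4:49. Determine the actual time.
Reflection across the vertical (12-6) axis maps a hand at angle A degrees to (360 - A) degrees, which sends a reading of T minutes past 12:00 to (720 - T) minutes past 12:00.
Mirror reads 4:49 = 289 minutes past 12:00.
Actual time: (720 - 289) mod 720 = 431 minutes = 7:11.

Final answer: 7:11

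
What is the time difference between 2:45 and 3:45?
From 2:45 to 3:45:
(3 x 60 + 45) - (2 x 60 + 45) = 225 - 165 = 60 minutes
= 1 hour

Final answer: 1 hour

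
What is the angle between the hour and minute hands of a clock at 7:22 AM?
Hour hand position: 7 x 30 + 22 x 0.5 = 221 degrees
Minute hand position: 22 x 6 = 132 degrees
Difference: |221 - 132| = 89 degrees
The angle between the hands is 89 degrees

Final answer: 89 degrees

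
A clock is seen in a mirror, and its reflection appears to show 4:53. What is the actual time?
Reflection across the vertical (12-6) axis maps a hand at angle A degrees to (360 - A) degrees, which sends a reading of T minutes past 12:00 to (720 - T) minutes past 12:00.
Mirror reads 4:53 = 293 minutes past 12:00.
Actual time: (720 - 293) mod 720 = 427 minutes = 7:07.

Final answer: 7:07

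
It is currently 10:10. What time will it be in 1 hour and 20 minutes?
Starting time: 10:10
Adding 20 minutes to 10 minutes: 10 + 20 = 30 minutes
Adding 1 hour: 10 + 1 = 11
Final time: 11:30

Final answer: 11:30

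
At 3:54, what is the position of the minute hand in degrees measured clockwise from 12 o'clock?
The minute hand moves 6 degrees per minute.
At 3:54: 54 x 6 = 324 degrees

Final answer: 324 degrees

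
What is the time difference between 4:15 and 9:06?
From 4:15 to 9:06:
(9 x 60 + 6) - (4 x 60 + 15) = 546 - 255 = 291 minutes
= 4 hours and 51 minutes

Final answer: 4 hours and 51 minutes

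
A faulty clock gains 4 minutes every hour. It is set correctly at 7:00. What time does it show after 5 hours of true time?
For every 60 true minutes, the faulty clock advances 60 + 4 = 64 minutes.
True elapsed: 5 hours = 300 minutes.
Faulty clock advances: 300 x 64/60 = 320 minutes (drift: 20 minutes ahead).
Shown time: 7:00 + 320 minutes = 12:20.

Final answer: 12:20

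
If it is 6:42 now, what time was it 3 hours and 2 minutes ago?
Starting time: 6:42 = 402 total minutes past 12:00
Subtracting: 3 hours and 2 minutes = 182 minutes
402 - 182 = 220 minutes
= 3 hours and 40 minutes past 12:00 = 3:40

Final answer: 3:40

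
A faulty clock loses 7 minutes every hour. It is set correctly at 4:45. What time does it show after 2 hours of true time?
For every 60 true minutes, the faulty clock advances 60 - 7 = 53 minutes.
True elapsed: 2 hours = 120 minutes.
Faulty clock advances: 120 x 53/60 = 106 minutes (drift: 14 minutes behind).
Shown time: 4:45 + 106 minutes = 6:31.

Final answer: 6:31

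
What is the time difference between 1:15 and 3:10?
From 1:15 to 3:10:
(3 x 60 + 10) - (1 x 60 + 15) = 190 - 75 = 115 minutes
= 1 hour and 55 minutes

Final answer: 1 hour and 55 minutes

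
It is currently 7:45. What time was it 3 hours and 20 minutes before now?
Starting time: 7:45 = 465 total minutes past 12:00
Subtracting: 3 hours and 20 minutes = 200 minutes
465 - 200 = 265 minutes
= 4 hours and 25 minutes past 12:00 = 4:25

Final answer: 4:25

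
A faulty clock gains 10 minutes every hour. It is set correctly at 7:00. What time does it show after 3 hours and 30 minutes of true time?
For every 60 true minutes, the faulty clock advances 60 + 10 = 70 minutes.
True elapsed: 3 hours and 30 minutes = 210 minutes.
Faulty clock advances: 210 x 70/60 = 245 minutes (drift: 35 minutes ahead).
Shown time: 7:00 + 245 minutes = 11:05.

Final answer: 11:05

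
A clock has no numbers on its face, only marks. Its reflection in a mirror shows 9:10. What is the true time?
Reflection across the vertical (12-6) axis maps a hand at angle A degrees to (360 - A) degrees, which sends a reading of T minutes past 12:00 to (720 - T) minutes past 12:00.
Mirror reads 9:10 = 550 minutes past 12:00.
Actual time: (720 - 550) mod 720 = 170 minutes = 2:50.

Final answer: 2:50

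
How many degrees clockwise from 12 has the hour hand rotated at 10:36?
The hour hand moves 30 degrees per hour and 0.5 degrees per minute.
At 10:36: (10) x 30 + 36 x 0.5 = 300 + 18 = 318 degrees

Final answer: 318 degrees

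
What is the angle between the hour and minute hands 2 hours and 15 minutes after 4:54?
First find the time 2 hours and 15 minutes after 4:54.
Total minutes: 4 x 60 + 54 + 2 x 60 + 15 = 429.
429 mod 720 = 429 minutes = 7:09.
Now compute the angle at 7:09:
Hour hand: 7 x 30 + 9 x 0.5 = 214.5 degrees
Minute hand: 9 x 6 = 54 degrees
Difference: |214.5 - 54| = 160.5 degrees
The angle is 160.5 degrees

Final answer: 160.5 degrees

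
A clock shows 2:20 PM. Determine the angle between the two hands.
Hour hand position: 2 x 30 + 20 x 0.5 = 70 degrees
Minute hand position: 20 x 6 = 120 degrees
Difference: |70 - 120| = 50 degrees
The angle between the hands is 50 degrees

Final answer: 50 degrees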